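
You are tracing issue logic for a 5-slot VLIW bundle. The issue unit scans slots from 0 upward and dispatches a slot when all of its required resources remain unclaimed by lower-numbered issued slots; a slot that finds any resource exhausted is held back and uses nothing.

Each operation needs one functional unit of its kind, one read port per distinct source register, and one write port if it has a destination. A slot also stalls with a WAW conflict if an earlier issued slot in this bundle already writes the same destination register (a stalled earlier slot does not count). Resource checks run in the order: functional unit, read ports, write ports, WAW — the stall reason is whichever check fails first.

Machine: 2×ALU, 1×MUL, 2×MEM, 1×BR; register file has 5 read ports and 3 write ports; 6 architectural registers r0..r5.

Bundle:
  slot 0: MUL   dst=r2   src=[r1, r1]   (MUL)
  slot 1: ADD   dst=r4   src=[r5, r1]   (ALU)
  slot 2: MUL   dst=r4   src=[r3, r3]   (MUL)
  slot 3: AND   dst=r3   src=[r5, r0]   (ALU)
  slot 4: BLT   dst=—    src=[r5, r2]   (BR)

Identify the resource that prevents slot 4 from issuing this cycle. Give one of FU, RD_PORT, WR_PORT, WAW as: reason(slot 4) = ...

reason(slot 4) = RD_PORT

  0. MUL→r2 ⇒ go  {2A/0Mu/2Ld/1B | 4r 2w}
  1. ALU→r4 ⇒ go  {1A/0Mu/2Ld/1B | 2r 1w}
  2. MUL→r4 ⇒ no(FU)  {1A/0Mu/2Ld/1B | 2r 1w}
  3. ALU→r3 ⇒ go  {0A/0Mu/2Ld/1B | 0r 0w}
  4. BR ⇒ no(RD_PORT)  {0A/0Mu/2Ld/1B | 0r 0w}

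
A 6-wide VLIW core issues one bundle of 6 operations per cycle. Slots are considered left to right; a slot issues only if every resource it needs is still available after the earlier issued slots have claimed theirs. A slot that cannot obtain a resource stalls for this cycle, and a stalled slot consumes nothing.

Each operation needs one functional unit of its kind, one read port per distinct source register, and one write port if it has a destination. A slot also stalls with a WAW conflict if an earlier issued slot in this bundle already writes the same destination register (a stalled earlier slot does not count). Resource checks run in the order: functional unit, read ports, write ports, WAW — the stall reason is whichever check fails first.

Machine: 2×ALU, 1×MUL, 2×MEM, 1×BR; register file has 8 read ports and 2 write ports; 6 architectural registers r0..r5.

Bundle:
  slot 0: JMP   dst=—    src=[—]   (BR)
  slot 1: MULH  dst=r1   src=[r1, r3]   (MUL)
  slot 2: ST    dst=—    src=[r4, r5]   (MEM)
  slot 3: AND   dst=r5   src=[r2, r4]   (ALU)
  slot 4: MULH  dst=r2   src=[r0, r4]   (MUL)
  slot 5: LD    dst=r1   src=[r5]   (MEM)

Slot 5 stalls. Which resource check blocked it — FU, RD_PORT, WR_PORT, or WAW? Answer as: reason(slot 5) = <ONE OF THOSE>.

reason(slot 5) = WR_PORT

#0 BR src=- dispatched  <A:2 Mu:1 Ld:2 B:0 rd:8 wr:2>
#1 MUL src=r1,r3 dispatched  <A:2 Mu:0 Ld:2 B:0 rd:6 wr:1>
#2 MEM src=r4,r5 dispatched  <A:2 Mu:0 Ld:1 B:0 rd:4 wr:1>
#3 ALU src=r2,r4 dispatched  <A:1 Mu:0 Ld:1 B:0 rd:2 wr:0>
#4 MUL src=r0,r4 held:FU  <A:1 Mu:0 Ld:1 B:0 rd:2 wr:0>
#5 MEM src=r5 held:WR_PORT  <A:1 Mu:0 Ld:1 B:0 rd:2 wr:0>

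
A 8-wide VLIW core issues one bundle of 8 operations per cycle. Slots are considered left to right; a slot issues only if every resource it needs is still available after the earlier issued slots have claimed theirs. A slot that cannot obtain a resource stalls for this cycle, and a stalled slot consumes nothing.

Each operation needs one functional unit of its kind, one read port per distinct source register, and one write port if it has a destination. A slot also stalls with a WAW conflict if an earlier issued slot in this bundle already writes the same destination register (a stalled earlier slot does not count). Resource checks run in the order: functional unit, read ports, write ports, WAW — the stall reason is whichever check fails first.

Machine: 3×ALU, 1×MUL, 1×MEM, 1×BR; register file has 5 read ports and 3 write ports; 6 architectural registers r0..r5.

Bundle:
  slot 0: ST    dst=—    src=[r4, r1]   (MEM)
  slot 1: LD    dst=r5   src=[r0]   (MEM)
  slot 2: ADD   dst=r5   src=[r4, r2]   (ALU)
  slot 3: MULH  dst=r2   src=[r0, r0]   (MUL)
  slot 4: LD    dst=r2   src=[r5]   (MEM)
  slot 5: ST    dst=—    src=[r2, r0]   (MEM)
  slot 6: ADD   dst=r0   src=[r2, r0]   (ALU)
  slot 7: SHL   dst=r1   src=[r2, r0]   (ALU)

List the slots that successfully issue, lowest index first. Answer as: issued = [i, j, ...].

[0] MEM needs rd=2 wr=0: ok; after: ALU=3 MUL=1 MEM=0 BR=1, R=3, W=3
[1] MEM needs rd=1 wr=1: FU; after: ALU=3 MUL=1 MEM=0 BR=1, R=3, W=3
[2] ALU needs rd=2 wr=1: ok; after: ALU=2 MUL=1 MEM=0 BR=1, R=1, W=2
[3] MUL needs rd=1 wr=1: ok; after: ALU=2 MUL=0 MEM=0 BR=1, R=0, W=1
[4] MEM needs rd=1 wr=1: FU; after: ALU=2 MUL=0 MEM=0 BR=1, R=0, W=1
[5] MEM needs rd=2 wr=0: FU; after: ALU=2 MUL=0 MEM=0 BR=1, R=0, W=1
[6] ALU needs rd=2 wr=1: RD_PORT; after: ALU=2 MUL=0 MEM=0 BR=1, R=0, W=1
[7] ALU needs rd=2 wr=1: RD_PORT; after: ALU=2 MUL=0 MEM=0 BR=1, R=0, W=1

issued = [0, 2, 3]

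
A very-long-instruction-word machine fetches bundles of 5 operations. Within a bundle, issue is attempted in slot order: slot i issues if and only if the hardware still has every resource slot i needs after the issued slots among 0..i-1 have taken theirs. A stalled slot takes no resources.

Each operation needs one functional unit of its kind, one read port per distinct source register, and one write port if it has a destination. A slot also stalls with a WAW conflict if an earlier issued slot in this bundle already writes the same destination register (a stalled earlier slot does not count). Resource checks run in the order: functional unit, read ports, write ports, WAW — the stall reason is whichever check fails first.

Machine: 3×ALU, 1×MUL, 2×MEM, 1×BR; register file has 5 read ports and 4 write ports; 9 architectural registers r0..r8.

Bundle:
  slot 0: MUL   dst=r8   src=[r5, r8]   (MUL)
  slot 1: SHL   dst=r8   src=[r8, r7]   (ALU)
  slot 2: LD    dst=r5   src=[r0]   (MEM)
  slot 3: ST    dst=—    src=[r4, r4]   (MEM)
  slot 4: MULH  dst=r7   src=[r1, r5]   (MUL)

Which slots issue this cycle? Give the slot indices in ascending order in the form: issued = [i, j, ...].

#0 MUL src=r5,r8 dispatched  <A:3 Mu:0 Ld:2 B:1 rd:3 wr:3>
#1 ALU src=r8,r7 held:WAW  <A:3 Mu:0 Ld:2 B:1 rd:3 wr:3>
#2 MEM src=r0 dispatched  <A:3 Mu:0 Ld:1 B:1 rd:2 wr:2>
#3 MEM src=r4,r4 dispatched  <A:3 Mu:0 Ld:0 B:1 rd:1 wr:2>
#4 MUL src=r1,r5 held:FU  <A:3 Mu:0 Ld:0 B:1 rd:1 wr:2>

issued = [0, 2, 3]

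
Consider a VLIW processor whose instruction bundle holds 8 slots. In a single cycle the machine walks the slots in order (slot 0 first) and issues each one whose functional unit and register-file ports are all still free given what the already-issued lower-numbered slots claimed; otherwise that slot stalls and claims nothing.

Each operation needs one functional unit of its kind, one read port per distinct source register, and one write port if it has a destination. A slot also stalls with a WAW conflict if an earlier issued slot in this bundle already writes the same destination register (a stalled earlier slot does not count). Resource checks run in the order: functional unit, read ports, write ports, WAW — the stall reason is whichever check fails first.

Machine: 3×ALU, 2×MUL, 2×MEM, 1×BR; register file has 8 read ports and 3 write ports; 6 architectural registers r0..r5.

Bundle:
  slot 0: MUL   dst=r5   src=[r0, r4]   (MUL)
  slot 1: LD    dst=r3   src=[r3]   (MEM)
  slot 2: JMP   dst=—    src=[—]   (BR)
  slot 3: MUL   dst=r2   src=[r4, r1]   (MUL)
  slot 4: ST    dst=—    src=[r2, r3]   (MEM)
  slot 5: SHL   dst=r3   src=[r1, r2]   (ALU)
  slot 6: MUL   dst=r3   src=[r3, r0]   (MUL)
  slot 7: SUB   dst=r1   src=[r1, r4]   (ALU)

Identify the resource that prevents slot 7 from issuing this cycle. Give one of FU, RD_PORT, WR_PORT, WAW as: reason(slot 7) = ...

(0) want 1×MUL +2rd +1wr — yes → AL3|MU1|ME2|BR1|rd6|wr2
(1) want 1×MEM +1rd +1wr — yes → AL3|MU1|ME1|BR1|rd5|wr1
(2) want 1×BR +0rd +0wr — yes → AL3|MU1|ME1|BR0|rd5|wr1
(3) want 1×MUL +2rd +1wr — yes → AL3|MU0|ME1|BR0|rd3|wr0
(4) want 1×MEM +2rd +0wr — yes → AL3|MU0|ME0|BR0|rd1|wr0
(5) want 1×ALU +2rd +1wr — RD_PORT → AL3|MU0|ME0|BR0|rd1|wr0
(6) want 1×MUL +2rd +1wr — FU → AL3|MU0|ME0|BR0|rd1|wr0
(7) want 1×ALU +2rd +1wr — RD_PORT → AL3|MU0|ME0|BR0|rd1|wr0

reason(slot 7) = RD_PORT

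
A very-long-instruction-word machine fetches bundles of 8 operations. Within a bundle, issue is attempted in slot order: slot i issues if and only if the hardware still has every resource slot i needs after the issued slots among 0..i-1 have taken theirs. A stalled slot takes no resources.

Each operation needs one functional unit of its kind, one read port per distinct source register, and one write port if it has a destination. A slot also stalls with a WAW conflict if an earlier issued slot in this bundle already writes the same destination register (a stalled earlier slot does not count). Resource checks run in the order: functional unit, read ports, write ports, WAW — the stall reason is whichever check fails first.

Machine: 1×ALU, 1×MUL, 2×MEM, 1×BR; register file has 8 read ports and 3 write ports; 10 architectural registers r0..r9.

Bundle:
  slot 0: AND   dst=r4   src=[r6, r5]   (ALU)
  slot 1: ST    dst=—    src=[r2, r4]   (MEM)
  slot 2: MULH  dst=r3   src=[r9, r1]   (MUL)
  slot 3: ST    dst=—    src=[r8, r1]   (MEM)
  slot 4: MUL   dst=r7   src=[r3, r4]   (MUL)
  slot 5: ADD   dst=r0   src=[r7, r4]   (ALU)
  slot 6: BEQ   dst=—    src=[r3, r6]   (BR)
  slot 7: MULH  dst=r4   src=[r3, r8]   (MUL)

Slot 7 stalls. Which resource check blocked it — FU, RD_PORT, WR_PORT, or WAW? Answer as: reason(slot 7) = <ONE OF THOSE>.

reason(slot 7) = FU

slot 0 (ALU): ISSUE — free A0,Mu1,Ld2,B1 rp6 wp2
slot 1 (MEM): ISSUE — free A0,Mu1,Ld1,B1 rp4 wp2
slot 2 (MUL): ISSUE — free A0,Mu0,Ld1,B1 rp2 wp1
slot 3 (MEM): ISSUE — free A0,Mu0,Ld0,B1 rp0 wp1
slot 4 (MUL): stall FU — free A0,Mu0,Ld0,B1 rp0 wp1
slot 5 (ALU): stall FU — free A0,Mu0,Ld0,B1 rp0 wp1
slot 6 (BR): stall RD_PORT — free A0,Mu0,Ld0,B1 rp0 wp1
slot 7 (MUL): stall FU — free A0,Mu0,Ld0,B1 rp0 wp1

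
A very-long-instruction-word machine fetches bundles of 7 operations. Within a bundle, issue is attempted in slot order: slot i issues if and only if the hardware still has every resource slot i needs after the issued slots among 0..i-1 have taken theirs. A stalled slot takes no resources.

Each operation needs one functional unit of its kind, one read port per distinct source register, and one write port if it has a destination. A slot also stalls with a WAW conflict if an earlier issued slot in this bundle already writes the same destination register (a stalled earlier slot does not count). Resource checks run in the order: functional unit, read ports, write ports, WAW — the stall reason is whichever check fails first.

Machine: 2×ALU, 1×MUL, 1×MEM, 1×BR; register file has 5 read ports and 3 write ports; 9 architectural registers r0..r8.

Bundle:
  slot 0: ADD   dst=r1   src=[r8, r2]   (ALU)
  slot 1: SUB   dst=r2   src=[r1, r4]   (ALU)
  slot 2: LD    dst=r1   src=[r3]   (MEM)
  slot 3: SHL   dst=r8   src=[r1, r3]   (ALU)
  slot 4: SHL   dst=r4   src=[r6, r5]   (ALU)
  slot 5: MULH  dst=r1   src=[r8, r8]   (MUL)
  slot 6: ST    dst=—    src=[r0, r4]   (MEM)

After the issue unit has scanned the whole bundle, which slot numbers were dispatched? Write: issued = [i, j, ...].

slot 0 (ALU): ISSUE — free A1,Mu1,Ld1,B1 rp3 wp2
slot 1 (ALU): ISSUE — free A0,Mu1,Ld1,B1 rp1 wp1
slot 2 (MEM): stall WAW — free A0,Mu1,Ld1,B1 rp1 wp1
slot 3 (ALU): stall FU — free A0,Mu1,Ld1,B1 rp1 wp1
slot 4 (ALU): stall FU — free A0,Mu1,Ld1,B1 rp1 wp1
slot 5 (MUL): stall WAW — free A0,Mu1,Ld1,B1 rp1 wp1
slot 6 (MEM): stall RD_PORT — free A0,Mu1,Ld1,B1 rp1 wp1

issued = [0, 1]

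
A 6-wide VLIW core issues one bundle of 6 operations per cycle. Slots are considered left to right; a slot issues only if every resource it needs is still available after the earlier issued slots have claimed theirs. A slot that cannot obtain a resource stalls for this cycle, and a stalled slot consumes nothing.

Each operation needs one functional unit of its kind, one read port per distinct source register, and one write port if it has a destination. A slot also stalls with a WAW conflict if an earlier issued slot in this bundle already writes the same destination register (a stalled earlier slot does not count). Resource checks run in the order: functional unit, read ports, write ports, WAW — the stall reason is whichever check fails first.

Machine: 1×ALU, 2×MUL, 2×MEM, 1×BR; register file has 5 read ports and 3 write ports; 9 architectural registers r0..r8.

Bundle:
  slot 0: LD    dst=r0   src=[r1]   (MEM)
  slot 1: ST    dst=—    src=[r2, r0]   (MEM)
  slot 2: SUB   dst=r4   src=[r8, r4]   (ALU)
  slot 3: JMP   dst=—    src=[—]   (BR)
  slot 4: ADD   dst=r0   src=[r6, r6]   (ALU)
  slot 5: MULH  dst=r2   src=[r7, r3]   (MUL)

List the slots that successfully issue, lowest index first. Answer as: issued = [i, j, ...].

issued = [0, 1, 2, 3]

[0] MEM needs rd=1 wr=1: ok; after: ALU=1 MUL=2 MEM=1 BR=1, R=4, W=2
[1] MEM needs rd=2 wr=0: ok; after: ALU=1 MUL=2 MEM=0 BR=1, R=2, W=2
[2] ALU needs rd=2 wr=1: ok; after: ALU=0 MUL=2 MEM=0 BR=1, R=0, W=1
[3] BR needs rd=0 wr=0: ok; after: ALU=0 MUL=2 MEM=0 BR=0, R=0, W=1
[4] ALU needs rd=1 wr=1: FU; after: ALU=0 MUL=2 MEM=0 BR=0, R=0, W=1
[5] MUL needs rd=2 wr=1: RD_PORT; after: ALU=0 MUL=2 MEM=0 BR=0, R=0, W=1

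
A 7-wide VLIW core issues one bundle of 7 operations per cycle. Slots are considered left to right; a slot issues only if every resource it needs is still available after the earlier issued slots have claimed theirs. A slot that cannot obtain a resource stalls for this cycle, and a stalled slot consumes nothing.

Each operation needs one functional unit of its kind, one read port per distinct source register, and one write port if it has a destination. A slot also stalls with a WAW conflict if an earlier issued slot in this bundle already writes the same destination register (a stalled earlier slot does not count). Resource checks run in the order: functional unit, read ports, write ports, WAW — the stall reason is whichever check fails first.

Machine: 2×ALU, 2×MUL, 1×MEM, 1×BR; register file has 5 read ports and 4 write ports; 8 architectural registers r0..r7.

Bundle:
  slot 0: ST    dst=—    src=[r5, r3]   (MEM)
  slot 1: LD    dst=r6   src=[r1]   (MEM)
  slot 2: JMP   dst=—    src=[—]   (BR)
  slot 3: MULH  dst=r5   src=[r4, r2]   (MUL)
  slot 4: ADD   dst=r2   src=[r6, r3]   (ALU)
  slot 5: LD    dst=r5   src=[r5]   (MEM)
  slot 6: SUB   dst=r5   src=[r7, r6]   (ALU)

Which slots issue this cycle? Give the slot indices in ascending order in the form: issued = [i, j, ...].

[0] MEM needs rd=2 wr=0: ok; after: ALU=2 MUL=2 MEM=0 BR=1, R=3, W=4
[1] MEM needs rd=1 wr=1: FU; after: ALU=2 MUL=2 MEM=0 BR=1, R=3, W=4
[2] BR needs rd=0 wr=0: ok; after: ALU=2 MUL=2 MEM=0 BR=0, R=3, W=4
[3] MUL needs rd=2 wr=1: ok; after: ALU=2 MUL=1 MEM=0 BR=0, R=1, W=3
[4] ALU needs rd=2 wr=1: RD_PORT; after: ALU=2 MUL=1 MEM=0 BR=0, R=1, W=3
[5] MEM needs rd=1 wr=1: FU; after: ALU=2 MUL=1 MEM=0 BR=0, R=1, W=3
[6] ALU needs rd=2 wr=1: RD_PORT; after: ALU=2 MUL=1 MEM=0 BR=0, R=1, W=3

issued = [0, 2, 3]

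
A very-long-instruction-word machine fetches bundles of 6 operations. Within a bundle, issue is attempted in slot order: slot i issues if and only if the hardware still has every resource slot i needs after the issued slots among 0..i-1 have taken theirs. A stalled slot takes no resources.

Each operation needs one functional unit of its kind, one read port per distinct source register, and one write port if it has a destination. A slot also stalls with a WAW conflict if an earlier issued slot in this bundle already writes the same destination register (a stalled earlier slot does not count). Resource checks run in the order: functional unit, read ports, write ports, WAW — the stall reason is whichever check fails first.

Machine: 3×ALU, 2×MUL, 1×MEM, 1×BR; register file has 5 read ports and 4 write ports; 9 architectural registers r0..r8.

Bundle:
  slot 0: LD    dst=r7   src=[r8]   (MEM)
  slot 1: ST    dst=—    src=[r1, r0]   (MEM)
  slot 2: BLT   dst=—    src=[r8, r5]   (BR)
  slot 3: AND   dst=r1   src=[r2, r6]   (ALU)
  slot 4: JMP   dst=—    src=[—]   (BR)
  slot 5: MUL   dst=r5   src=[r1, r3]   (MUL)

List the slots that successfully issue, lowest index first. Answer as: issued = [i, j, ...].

[0] MEM needs rd=1 wr=1: ok; after: ALU=3 MUL=2 MEM=0 BR=1, R=4, W=3
[1] MEM needs rd=2 wr=0: FU; after: ALU=3 MUL=2 MEM=0 BR=1, R=4, W=3
[2] BR needs rd=2 wr=0: ok; after: ALU=3 MUL=2 MEM=0 BR=0, R=2, W=3
[3] ALU needs rd=2 wr=1: ok; after: ALU=2 MUL=2 MEM=0 BR=0, R=0, W=2
[4] BR needs rd=0 wr=0: FU; after: ALU=2 MUL=2 MEM=0 BR=0, R=0, W=2
[5] MUL needs rd=2 wr=1: RD_PORT; after: ALU=2 MUL=2 MEM=0 BR=0, R=0, W=2

issued = [0, 2, 3]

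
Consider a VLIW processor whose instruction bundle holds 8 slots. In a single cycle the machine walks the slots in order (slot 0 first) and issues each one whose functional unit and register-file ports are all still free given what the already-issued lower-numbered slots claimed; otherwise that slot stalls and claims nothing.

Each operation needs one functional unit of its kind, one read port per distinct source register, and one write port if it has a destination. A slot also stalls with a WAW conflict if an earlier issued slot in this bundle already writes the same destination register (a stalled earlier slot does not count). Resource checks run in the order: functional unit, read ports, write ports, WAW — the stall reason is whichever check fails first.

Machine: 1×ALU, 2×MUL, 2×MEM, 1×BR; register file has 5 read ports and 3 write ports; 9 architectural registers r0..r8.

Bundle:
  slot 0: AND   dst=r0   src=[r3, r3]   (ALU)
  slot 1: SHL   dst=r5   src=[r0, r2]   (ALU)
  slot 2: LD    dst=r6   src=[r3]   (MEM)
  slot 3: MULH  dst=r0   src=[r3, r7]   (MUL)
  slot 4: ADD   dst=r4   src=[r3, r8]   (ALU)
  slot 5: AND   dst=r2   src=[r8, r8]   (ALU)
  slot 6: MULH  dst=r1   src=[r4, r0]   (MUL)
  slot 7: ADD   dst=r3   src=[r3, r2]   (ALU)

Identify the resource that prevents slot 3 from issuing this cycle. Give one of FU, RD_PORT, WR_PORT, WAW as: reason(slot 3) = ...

(0) want 1×ALU +1rd +1wr — yes → AL0|MU2|ME2|BR1|rd4|wr2
(1) want 1×ALU +2rd +1wr — FU → AL0|MU2|ME2|BR1|rd4|wr2
(2) want 1×MEM +1rd +1wr — yes → AL0|MU2|ME1|BR1|rd3|wr1
(3) want 1×MUL +2rd +1wr — WAW → AL0|MU2|ME1|BR1|rd3|wr1
(4) want 1×ALU +2rd +1wr — FU → AL0|MU2|ME1|BR1|rd3|wr1
(5) want 1×ALU +1rd +1wr — FU → AL0|MU2|ME1|BR1|rd3|wr1
(6) want 1×MUL +2rd +1wr — yes → AL0|MU1|ME1|BR1|rd1|wr0
(7) want 1×ALU +2rd +1wr — FU → AL0|MU1|ME1|BR1|rd1|wr0

reason(slot 3) = WAW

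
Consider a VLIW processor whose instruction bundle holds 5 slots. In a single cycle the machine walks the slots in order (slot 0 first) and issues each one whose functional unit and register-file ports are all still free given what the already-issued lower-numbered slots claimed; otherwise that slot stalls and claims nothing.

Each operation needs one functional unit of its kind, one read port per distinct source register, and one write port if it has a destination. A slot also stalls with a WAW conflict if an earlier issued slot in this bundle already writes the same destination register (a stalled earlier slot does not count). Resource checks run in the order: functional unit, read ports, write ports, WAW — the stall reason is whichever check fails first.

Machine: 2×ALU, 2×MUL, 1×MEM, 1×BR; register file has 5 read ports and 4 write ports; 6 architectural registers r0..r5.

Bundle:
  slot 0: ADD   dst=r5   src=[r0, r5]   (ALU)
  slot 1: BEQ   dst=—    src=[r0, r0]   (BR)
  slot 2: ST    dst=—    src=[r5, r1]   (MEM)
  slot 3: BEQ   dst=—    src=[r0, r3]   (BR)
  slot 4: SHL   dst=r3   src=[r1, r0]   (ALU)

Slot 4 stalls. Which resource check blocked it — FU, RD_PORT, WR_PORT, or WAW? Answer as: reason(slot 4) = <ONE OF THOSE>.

  0. ALU→r5 ⇒ go  {1A/2Mu/1Ld/1B | 3r 3w}
  1. BR ⇒ go  {1A/2Mu/1Ld/0B | 2r 3w}
  2. MEM ⇒ go  {1A/2Mu/0Ld/0B | 0r 3w}
  3. BR ⇒ no(FU)  {1A/2Mu/0Ld/0B | 0r 3w}
  4. ALU→r3 ⇒ no(RD_PORT)  {1A/2Mu/0Ld/0B | 0r 3w}

reason(slot 4) = RD_PORT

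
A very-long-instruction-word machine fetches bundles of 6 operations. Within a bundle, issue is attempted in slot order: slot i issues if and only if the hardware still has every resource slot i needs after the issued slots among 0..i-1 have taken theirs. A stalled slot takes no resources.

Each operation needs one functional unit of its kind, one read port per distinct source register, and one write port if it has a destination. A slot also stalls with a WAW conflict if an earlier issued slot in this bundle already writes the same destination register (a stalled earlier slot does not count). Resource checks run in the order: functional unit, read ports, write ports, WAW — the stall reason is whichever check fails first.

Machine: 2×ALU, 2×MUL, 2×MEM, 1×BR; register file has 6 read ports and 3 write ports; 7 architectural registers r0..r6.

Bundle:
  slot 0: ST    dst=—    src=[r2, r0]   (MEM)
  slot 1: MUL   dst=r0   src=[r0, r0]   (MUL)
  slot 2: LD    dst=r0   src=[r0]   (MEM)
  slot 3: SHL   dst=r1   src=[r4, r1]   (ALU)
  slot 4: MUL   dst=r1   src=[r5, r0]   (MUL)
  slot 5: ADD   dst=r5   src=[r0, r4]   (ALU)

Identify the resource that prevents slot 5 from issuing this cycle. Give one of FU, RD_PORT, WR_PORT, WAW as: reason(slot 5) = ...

reason(slot 5) = RD_PORT

  0. MEM ⇒ go  {2A/2Mu/1Ld/1B | 4r 3w}
  1. MUL→r0 ⇒ go  {2A/1Mu/1Ld/1B | 3r 2w}
  2. MEM→r0 ⇒ no(WAW)  {2A/1Mu/1Ld/1B | 3r 2w}
  3. ALU→r1 ⇒ go  {1A/1Mu/1Ld/1B | 1r 1w}
  4. MUL→r1 ⇒ no(RD_PORT)  {1A/1Mu/1Ld/1B | 1r 1w}
  5. ALU→r5 ⇒ no(RD_PORT)  {1A/1Mu/1Ld/1B | 1r 1w}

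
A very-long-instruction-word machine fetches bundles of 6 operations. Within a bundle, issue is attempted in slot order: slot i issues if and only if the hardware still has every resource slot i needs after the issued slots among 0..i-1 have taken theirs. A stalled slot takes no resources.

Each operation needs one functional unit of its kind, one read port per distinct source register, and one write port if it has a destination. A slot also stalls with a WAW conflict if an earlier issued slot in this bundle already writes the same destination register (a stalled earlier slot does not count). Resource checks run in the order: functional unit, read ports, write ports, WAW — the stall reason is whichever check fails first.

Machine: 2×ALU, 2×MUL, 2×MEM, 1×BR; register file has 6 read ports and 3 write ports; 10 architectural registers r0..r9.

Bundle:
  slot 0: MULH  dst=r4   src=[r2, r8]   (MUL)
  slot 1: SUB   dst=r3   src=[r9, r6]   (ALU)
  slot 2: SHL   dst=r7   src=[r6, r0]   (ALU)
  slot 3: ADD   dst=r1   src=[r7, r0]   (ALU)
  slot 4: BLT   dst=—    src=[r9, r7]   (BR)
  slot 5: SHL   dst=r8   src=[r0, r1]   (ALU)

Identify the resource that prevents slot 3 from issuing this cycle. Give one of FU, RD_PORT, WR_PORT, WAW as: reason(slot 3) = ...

reason(slot 3) = FU

  0. MUL→r4 ⇒ go  {2A/1Mu/2Ld/1B | 4r 2w}
  1. ALU→r3 ⇒ go  {1A/1Mu/2Ld/1B | 2r 1w}
  2. ALU→r7 ⇒ go  {0A/1Mu/2Ld/1B | 0r 0w}
  3. ALU→r1 ⇒ no(FU)  {0A/1Mu/2Ld/1B | 0r 0w}
  4. BR ⇒ no(RD_PORT)  {0A/1Mu/2Ld/1B | 0r 0w}
  5. ALU→r8 ⇒ no(FU)  {0A/1Mu/2Ld/1B | 0r 0w}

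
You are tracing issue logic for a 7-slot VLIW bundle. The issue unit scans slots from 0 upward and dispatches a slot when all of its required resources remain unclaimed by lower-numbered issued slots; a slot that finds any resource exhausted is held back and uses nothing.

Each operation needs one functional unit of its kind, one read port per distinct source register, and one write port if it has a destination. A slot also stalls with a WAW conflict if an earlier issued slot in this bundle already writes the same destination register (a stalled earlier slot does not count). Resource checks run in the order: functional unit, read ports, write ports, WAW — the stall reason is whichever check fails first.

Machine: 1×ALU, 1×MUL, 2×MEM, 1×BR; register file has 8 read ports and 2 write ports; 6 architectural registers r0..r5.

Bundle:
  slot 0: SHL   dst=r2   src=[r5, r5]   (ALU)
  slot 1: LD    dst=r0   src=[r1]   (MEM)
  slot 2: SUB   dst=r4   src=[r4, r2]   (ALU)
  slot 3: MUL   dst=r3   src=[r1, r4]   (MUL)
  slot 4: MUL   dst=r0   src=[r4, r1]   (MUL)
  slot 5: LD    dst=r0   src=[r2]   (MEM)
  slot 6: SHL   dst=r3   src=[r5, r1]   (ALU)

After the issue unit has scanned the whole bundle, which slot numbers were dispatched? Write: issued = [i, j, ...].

#0 ALU src=r5,r5 dispatched  <A:0 Mu:1 Ld:2 B:1 rd:7 wr:1>
#1 MEM src=r1 dispatched  <A:0 Mu:1 Ld:1 B:1 rd:6 wr:0>
#2 ALU src=r4,r2 held:FU  <A:0 Mu:1 Ld:1 B:1 rd:6 wr:0>
#3 MUL src=r1,r4 held:WR_PORT  <A:0 Mu:1 Ld:1 B:1 rd:6 wr:0>
#4 MUL src=r4,r1 held:WR_PORT  <A:0 Mu:1 Ld:1 B:1 rd:6 wr:0>
#5 MEM src=r2 held:WR_PORT  <A:0 Mu:1 Ld:1 B:1 rd:6 wr:0>
#6 ALU src=r5,r1 held:FU  <A:0 Mu:1 Ld:1 B:1 rd:6 wr:0>

issued = [0, 1]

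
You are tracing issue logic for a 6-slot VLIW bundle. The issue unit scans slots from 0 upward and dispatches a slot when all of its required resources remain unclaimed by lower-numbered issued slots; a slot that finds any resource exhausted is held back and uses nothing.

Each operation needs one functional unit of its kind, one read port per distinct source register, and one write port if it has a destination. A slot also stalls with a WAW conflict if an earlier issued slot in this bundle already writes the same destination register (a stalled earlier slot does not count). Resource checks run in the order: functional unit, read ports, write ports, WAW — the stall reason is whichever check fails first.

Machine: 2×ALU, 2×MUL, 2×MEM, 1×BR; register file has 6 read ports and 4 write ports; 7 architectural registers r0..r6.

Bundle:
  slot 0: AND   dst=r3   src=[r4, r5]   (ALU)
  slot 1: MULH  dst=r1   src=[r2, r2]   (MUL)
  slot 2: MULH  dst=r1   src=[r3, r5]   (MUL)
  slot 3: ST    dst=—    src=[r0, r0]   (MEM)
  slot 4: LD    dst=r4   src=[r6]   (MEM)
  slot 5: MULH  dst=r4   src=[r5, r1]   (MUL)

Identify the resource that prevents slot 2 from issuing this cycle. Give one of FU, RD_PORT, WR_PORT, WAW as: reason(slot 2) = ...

  0. ALU→r3 ⇒ go  {1A/2Mu/2Ld/1B | 4r 3w}
  1. MUL→r1 ⇒ go  {1A/1Mu/2Ld/1B | 3r 2w}
  2. MUL→r1 ⇒ no(WAW)  {1A/1Mu/2Ld/1B | 3r 2w}
  3. MEM ⇒ go  {1A/1Mu/1Ld/1B | 2r 2w}
  4. MEM→r4 ⇒ go  {1A/1Mu/0Ld/1B | 1r 1w}
  5. MUL→r4 ⇒ no(RD_PORT)  {1A/1Mu/0Ld/1B | 1r 1w}

reason(slot 2) = WAW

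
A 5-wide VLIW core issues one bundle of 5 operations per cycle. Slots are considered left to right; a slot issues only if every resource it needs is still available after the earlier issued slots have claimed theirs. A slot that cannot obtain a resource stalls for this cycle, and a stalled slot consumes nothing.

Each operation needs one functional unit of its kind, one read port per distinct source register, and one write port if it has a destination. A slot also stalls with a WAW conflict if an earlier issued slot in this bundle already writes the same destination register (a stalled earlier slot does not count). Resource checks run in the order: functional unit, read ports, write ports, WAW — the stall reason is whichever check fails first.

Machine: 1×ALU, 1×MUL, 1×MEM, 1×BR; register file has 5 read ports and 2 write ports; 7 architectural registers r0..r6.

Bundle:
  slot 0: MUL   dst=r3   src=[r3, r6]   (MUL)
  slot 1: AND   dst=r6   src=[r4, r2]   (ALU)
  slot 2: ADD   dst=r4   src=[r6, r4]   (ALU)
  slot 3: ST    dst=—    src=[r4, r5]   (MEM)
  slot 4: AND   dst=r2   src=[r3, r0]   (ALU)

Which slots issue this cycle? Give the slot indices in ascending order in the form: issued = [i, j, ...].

(0) want 1×MUL +2rd +1wr — yes → AL1|MU0|ME1|BR1|rd3|wr1
(1) want 1×ALU +2rd +1wr — yes → AL0|MU0|ME1|BR1|rd1|wr0
(2) want 1×ALU +2rd +1wr — FU → AL0|MU0|ME1|BR1|rd1|wr0
(3) want 1×MEM +2rd +0wr — RD_PORT → AL0|MU0|ME1|BR1|rd1|wr0
(4) want 1×ALU +2rd +1wr — FU → AL0|MU0|ME1|BR1|rd1|wr0

issued = [0, 1]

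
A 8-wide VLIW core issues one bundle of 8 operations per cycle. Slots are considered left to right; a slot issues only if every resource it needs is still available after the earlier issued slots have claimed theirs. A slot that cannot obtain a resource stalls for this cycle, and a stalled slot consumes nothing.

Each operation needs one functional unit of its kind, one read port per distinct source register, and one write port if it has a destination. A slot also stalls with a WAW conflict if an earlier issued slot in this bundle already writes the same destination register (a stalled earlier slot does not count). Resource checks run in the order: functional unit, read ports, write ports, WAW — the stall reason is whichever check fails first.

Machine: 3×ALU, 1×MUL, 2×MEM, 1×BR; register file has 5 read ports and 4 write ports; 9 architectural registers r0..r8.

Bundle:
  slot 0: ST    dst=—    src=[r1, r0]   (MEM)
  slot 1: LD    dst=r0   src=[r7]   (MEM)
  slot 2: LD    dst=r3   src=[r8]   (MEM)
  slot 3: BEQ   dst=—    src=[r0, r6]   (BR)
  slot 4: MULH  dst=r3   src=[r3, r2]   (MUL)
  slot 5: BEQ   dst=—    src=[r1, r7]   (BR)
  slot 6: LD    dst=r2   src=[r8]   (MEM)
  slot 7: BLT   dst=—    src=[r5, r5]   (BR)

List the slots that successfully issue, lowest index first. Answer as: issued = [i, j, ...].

(0) want 1×MEM +2rd +0wr — yes → AL3|MU1|ME1|BR1|rd3|wr4
(1) want 1×MEM +1rd +1wr — yes → AL3|MU1|ME0|BR1|rd2|wr3
(2) want 1×MEM +1rd +1wr — FU → AL3|MU1|ME0|BR1|rd2|wr3
(3) want 1×BR +2rd +0wr — yes → AL3|MU1|ME0|BR0|rd0|wr3
(4) want 1×MUL +2rd +1wr — RD_PORT → AL3|MU1|ME0|BR0|rd0|wr3
(5) want 1×BR +2rd +0wr — FU → AL3|MU1|ME0|BR0|rd0|wr3
(6) want 1×MEM +1rd +1wr — FU → AL3|MU1|ME0|BR0|rd0|wr3
(7) want 1×BR +1rd +0wr — FU → AL3|MU1|ME0|BR0|rd0|wr3

issued = [0, 1, 3]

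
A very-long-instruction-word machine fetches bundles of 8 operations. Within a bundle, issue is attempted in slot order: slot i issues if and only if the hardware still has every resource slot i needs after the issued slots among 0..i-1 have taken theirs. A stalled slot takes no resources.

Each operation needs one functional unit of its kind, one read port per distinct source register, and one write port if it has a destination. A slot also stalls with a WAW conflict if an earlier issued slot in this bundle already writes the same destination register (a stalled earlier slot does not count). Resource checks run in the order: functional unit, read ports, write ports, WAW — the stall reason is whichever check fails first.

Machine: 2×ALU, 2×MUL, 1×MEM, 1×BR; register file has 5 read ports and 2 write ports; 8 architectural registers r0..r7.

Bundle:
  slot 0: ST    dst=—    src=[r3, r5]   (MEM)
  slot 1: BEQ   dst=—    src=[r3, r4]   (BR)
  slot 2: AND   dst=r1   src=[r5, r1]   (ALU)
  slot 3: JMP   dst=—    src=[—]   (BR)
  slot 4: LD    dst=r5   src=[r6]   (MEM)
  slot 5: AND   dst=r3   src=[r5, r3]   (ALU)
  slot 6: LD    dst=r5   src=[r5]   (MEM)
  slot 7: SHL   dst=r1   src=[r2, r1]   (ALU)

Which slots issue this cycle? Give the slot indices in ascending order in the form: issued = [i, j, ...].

slot 0 (MEM): ISSUE — free A2,Mu2,Ld0,B1 rp3 wp2
slot 1 (BR): ISSUE — free A2,Mu2,Ld0,B0 rp1 wp2
slot 2 (ALU): stall RD_PORT — free A2,Mu2,Ld0,B0 rp1 wp2
slot 3 (BR): stall FU — free A2,Mu2,Ld0,B0 rp1 wp2
slot 4 (MEM): stall FU — free A2,Mu2,Ld0,B0 rp1 wp2
slot 5 (ALU): stall RD_PORT — free A2,Mu2,Ld0,B0 rp1 wp2
slot 6 (MEM): stall FU — free A2,Mu2,Ld0,B0 rp1 wp2
slot 7 (ALU): stall RD_PORT — free A2,Mu2,Ld0,B0 rp1 wp2

issued = [0, 1]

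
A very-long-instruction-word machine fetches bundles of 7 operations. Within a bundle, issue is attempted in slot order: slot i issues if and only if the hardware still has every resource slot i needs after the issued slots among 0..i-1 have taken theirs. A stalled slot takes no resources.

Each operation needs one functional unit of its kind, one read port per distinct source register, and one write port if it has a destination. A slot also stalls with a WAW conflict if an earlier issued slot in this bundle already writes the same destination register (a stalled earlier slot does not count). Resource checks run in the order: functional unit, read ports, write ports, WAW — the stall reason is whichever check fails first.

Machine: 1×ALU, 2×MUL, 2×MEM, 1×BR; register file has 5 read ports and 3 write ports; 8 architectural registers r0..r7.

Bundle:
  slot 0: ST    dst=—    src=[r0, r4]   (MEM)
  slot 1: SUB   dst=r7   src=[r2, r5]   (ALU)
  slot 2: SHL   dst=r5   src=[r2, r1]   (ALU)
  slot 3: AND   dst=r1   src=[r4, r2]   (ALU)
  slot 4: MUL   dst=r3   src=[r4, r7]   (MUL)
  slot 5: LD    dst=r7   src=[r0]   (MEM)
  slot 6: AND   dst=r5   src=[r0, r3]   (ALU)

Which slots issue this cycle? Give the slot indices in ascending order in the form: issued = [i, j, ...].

issued = [0, 1]

[0] MEM needs rd=2 wr=0: ok; after: ALU=1 MUL=2 MEM=1 BR=1, R=3, W=3
[1] ALU needs rd=2 wr=1: ok; after: ALU=0 MUL=2 MEM=1 BR=1, R=1, W=2
[2] ALU needs rd=2 wr=1: FU; after: ALU=0 MUL=2 MEM=1 BR=1, R=1, W=2
[3] ALU needs rd=2 wr=1: FU; after: ALU=0 MUL=2 MEM=1 BR=1, R=1, W=2
[4] MUL needs rd=2 wr=1: RD_PORT; after: ALU=0 MUL=2 MEM=1 BR=1, R=1, W=2
[5] MEM needs rd=1 wr=1: WAW; after: ALU=0 MUL=2 MEM=1 BR=1, R=1, W=2
[6] ALU needs rd=2 wr=1: FU; after: ALU=0 MUL=2 MEM=1 BR=1, R=1, W=2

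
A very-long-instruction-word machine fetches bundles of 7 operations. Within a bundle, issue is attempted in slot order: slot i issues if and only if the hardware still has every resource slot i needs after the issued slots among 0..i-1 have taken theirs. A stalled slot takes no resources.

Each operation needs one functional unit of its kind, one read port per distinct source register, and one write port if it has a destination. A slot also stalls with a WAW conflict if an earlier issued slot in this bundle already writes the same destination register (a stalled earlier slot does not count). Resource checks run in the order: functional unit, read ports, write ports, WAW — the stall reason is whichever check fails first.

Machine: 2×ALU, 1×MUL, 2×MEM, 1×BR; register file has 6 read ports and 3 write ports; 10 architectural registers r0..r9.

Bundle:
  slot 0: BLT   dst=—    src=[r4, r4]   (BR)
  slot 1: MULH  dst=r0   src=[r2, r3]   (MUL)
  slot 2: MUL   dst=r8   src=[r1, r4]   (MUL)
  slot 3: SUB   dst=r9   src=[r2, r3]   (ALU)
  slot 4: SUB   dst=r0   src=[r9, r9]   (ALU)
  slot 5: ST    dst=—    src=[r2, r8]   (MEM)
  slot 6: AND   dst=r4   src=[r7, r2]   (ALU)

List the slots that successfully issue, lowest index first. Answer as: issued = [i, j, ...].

slot 0 (BR): ISSUE — free A2,Mu1,Ld2,B0 rp5 wp3
slot 1 (MUL): ISSUE — free A2,Mu0,Ld2,B0 rp3 wp2
slot 2 (MUL): stall FU — free A2,Mu0,Ld2,B0 rp3 wp2
slot 3 (ALU): ISSUE — free A1,Mu0,Ld2,B0 rp1 wp1
slot 4 (ALU): stall WAW — free A1,Mu0,Ld2,B0 rp1 wp1
slot 5 (MEM): stall RD_PORT — free A1,Mu0,Ld2,B0 rp1 wp1
slot 6 (ALU): stall RD_PORT — free A1,Mu0,Ld2,B0 rp1 wp1

issued = [0, 1, 3]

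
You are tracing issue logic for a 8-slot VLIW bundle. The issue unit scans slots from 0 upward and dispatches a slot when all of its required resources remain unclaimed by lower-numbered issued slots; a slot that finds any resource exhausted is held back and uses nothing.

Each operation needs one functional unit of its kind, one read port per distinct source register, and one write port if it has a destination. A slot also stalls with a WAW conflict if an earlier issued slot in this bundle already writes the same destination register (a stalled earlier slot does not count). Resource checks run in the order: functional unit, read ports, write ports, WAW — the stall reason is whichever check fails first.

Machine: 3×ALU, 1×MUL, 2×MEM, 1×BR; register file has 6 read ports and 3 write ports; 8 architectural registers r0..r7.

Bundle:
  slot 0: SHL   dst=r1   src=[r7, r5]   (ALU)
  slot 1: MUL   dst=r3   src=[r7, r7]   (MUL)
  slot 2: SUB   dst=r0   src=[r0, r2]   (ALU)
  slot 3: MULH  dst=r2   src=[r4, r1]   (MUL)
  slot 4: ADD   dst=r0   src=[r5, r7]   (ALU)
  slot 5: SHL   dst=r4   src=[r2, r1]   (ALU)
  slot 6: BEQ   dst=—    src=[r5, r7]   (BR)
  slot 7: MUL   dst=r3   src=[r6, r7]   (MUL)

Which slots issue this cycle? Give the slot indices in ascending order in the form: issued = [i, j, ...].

issued = [0, 1, 2]

  0. ALU→r1 ⇒ go  {2A/1Mu/2Ld/1B | 4r 2w}
  1. MUL→r3 ⇒ go  {2A/0Mu/2Ld/1B | 3r 1w}
  2. ALU→r0 ⇒ go  {1A/0Mu/2Ld/1B | 1r 0w}
  3. MUL→r2 ⇒ no(FU)  {1A/0Mu/2Ld/1B | 1r 0w}
  4. ALU→r0 ⇒ no(RD_PORT)  {1A/0Mu/2Ld/1B | 1r 0w}
  5. ALU→r4 ⇒ no(RD_PORT)  {1A/0Mu/2Ld/1B | 1r 0w}
  6. BR ⇒ no(RD_PORT)  {1A/0Mu/2Ld/1B | 1r 0w}
  7. MUL→r3 ⇒ no(FU)  {1A/0Mu/2Ld/1B | 1r 0w}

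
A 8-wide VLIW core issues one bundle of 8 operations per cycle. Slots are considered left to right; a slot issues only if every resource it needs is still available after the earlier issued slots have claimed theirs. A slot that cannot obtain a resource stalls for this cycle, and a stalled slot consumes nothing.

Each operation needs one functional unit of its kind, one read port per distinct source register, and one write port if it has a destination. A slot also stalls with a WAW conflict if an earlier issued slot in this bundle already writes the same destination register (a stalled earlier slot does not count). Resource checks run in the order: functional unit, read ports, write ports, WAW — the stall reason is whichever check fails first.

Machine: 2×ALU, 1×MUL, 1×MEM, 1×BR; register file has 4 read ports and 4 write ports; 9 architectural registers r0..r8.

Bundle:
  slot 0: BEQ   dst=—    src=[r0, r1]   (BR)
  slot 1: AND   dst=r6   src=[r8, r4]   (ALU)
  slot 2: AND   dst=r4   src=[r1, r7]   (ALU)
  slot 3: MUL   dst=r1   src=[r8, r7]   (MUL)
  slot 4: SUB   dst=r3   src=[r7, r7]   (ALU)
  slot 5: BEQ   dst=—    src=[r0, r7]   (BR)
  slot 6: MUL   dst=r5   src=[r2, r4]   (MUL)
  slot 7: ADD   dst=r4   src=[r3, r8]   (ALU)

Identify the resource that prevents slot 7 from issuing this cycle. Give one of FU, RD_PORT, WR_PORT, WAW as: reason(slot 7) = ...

#0 BR src=r0,r1 dispatched  <A:2 Mu:1 Ld:1 B:0 rd:2 wr:4>
#1 ALU src=r8,r4 dispatched  <A:1 Mu:1 Ld:1 B:0 rd:0 wr:3>
#2 ALU src=r1,r7 held:RD_PORT  <A:1 Mu:1 Ld:1 B:0 rd:0 wr:3>
#3 MUL src=r8,r7 held:RD_PORT  <A:1 Mu:1 Ld:1 B:0 rd:0 wr:3>
#4 ALU src=r7,r7 held:RD_PORT  <A:1 Mu:1 Ld:1 B:0 rd:0 wr:3>
#5 BR src=r0,r7 held:FU  <A:1 Mu:1 Ld:1 B:0 rd:0 wr:3>
#6 MUL src=r2,r4 held:RD_PORT  <A:1 Mu:1 Ld:1 B:0 rd:0 wr:3>
#7 ALU src=r3,r8 held:RD_PORT  <A:1 Mu:1 Ld:1 B:0 rd:0 wr:3>

reason(slot 7) = RD_PORT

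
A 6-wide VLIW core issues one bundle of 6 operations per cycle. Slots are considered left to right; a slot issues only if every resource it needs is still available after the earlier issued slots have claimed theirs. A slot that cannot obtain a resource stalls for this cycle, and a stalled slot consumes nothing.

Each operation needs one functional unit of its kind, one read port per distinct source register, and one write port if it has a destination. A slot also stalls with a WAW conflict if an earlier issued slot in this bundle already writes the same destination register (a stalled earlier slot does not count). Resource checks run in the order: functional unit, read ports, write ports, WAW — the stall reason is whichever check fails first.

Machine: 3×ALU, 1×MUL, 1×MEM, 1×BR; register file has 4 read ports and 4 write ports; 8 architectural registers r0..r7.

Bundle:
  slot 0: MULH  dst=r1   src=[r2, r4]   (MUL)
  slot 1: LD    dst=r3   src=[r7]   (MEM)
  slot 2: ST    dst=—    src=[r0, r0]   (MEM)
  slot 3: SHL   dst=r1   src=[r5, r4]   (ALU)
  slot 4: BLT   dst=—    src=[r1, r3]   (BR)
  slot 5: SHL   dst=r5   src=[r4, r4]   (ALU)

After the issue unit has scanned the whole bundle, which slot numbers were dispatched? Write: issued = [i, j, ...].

issued = [0, 1, 5]

(0) want 1×MUL +2rd +1wr — yes → AL3|MU0|ME1|BR1|rd2|wr3
(1) want 1×MEM +1rd +1wr — yes → AL3|MU0|ME0|BR1|rd1|wr2
(2) want 1×MEM +1rd +0wr — FU → AL3|MU0|ME0|BR1|rd1|wr2
(3) want 1×ALU +2rd +1wr — RD_PORT → AL3|MU0|ME0|BR1|rd1|wr2
(4) want 1×BR +2rd +0wr — RD_PORT → AL3|MU0|ME0|BR1|rd1|wr2
(5) want 1×ALU +1rd +1wr — yes → AL2|MU0|ME0|BR1|rd0|wr1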